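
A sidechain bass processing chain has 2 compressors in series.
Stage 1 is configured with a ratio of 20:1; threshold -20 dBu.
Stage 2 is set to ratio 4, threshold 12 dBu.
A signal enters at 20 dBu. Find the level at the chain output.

Stage 1: 20 dBu is 40 dB over -20 dBu; at 20:1 that becomes 2 dB over, giving -18 dBu.
Stage 2: -18 dBu ≤ 12 dBu, so stage 2 doesn't engage; output -18 dBu.

-18 dBu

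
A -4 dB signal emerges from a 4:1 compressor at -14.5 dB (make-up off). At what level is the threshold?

-18 dB

Input is 14 dB above T (since output overshoot × R = input overshoot: (-14.5 − T)·4 = -4 − T gives T = -18 dB).
Check: -18 + (-4 − (-18))/4 = -18 + 3.5 = -14.5 dB. ✓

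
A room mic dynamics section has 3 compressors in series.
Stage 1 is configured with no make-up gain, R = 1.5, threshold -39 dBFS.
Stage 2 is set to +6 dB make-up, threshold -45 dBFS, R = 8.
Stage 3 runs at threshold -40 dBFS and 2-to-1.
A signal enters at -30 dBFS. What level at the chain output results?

Stage 1: overshoot 9 dB → 9/1.5 = 6 dB → -33 dBFS.
Stage 2: 12 dB above -45 dBFS, reduced 8:1 to 1.5 dB above → -43.5 dBFS; +6 dB make-up → -37.5 dBFS.
Stage 3: overshoot 2.5 dB → 2.5/2 = 1.25 dB → -38.75 dBFS.

-38.75 dBFS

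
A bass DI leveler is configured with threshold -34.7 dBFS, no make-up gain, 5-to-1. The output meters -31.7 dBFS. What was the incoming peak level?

-19.7 dBFS

The compressed level sits -31.7 − (-34.7) = 3 dB over threshold.
Input overshoot = R × output overshoot = 15 dB → input = -34.7 + 15 = -19.7 dBFS.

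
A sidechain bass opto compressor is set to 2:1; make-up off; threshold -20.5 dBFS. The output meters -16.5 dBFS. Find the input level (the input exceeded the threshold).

That's 4 dB above the -20.5 dBFS threshold.
Input overshoot = R × output overshoot = 8 dB → input = -20.5 + 8 = -12.5 dBFS.

-12.5 dBFS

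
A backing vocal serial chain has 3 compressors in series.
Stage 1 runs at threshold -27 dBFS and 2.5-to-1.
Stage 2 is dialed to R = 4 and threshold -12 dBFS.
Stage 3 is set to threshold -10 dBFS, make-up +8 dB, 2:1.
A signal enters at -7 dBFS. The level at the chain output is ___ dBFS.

Stage 1: 20 dB above -27 dBFS, reduced 2.5:1 to 8 dB above → -19 dBFS.
Stage 2: -19 dBFS is at or below the -12 dBFS threshold — no compression; output -19 dBFS.
Stage 3: -19 dBFS ≤ -10 dBFS, so stage 3 doesn't engage; make-up brings it to -11 dBFS.

-11 dBFS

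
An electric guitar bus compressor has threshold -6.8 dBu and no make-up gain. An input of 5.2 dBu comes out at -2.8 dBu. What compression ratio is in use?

Input overshoot = 5.2 − (-6.8) = 12 dB; output overshoot = -2.8 − (-6.8) = 4 dB.
Ratio = 12 / 4 = 3.

3:1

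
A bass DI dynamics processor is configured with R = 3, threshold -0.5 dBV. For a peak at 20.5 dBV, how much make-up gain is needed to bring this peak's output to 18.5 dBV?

12 dB

Overshoot 21 dB → 21/3 = 7 dB after compression, so the compressed level is -0.5 + 7 = 6.5 dBV.
Make-up = target − compressed = 18.5 − 6.5 = 12 dB.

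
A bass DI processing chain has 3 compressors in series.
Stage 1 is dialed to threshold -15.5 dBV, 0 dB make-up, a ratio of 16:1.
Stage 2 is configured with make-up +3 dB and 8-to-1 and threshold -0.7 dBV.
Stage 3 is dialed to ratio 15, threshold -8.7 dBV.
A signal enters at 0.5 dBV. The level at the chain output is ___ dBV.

-11.5 dBV

Stage 1: overshoot 16 dB → 16/16 = 1 dB → -14.5 dBV.
Stage 2: -14.5 dBV is at or below the -0.7 dBV threshold — no compression; make-up brings it to -11.5 dBV.
Stage 3: -11.5 dBV is at or below the -8.7 dBV threshold — no compression; output -11.5 dBV.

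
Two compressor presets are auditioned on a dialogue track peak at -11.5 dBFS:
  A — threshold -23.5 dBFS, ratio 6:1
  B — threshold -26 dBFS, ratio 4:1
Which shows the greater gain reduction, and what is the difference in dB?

A: GR = 12 − 12/6 = 10 dB.
B: GR = 14.5 − 14.5/4 = 10.875 dB.
B applies 0.875 dB more gain reduction.

B, by 0.875 dB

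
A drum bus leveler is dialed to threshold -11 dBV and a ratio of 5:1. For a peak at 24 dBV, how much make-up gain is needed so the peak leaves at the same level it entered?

The peak compresses to -11 + 35/5 = -4 dBV.
To reach 24 dBV requires 24 − (-4) = 28 dB of make-up.

28 dB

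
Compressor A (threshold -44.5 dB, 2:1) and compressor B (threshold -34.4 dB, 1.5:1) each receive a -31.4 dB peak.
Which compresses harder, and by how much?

A: overshoot 13.1 dB → output overshoot 6.55 dB → GR 6.55 dB.
B: overshoot 3 dB → output overshoot 2 dB → GR 1 dB.
Difference: 5.55 dB in favour of A.

A, by 5.55 dB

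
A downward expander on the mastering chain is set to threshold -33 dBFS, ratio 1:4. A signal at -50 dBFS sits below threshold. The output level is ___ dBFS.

-101 dBFS

Undershoot = (-33) − (-50) = 17 dB.
At 1:4, that expands to 68 dB under threshold.
Output = -33 − 68 = -101 dBFS.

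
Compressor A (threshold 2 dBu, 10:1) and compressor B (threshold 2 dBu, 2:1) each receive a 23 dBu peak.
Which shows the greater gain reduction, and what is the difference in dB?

A, by 8.4 dB

A: 21 dB over, compressed to 2.1 dB over, so 18.9 dB of GR.
B: 21 dB over, compressed to 10.5 dB over, so 10.5 dB of GR.
A reduces 8.4 dB more.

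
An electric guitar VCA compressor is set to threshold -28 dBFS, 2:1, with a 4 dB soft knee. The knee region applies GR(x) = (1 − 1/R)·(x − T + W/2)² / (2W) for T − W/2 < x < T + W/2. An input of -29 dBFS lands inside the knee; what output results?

x − T + W/2 = -29 − (-28) + 2 = 1.
GR = (1 − 1/2) × 1² / 8 = 0.5 × 1 / 8 = 0.0625 dB.
Output = -29 − 0.0625 = -29.0625 dBFS.

-29.0625 dBFS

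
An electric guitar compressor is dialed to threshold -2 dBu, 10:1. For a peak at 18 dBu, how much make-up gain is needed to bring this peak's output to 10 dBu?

10 dB

Overshoot 20 dB → 20/10 = 2 dB after compression, so the compressed level is -2 + 2 = 0 dBu.
Make-up = target − compressed = 10 − 0 = 10 dB.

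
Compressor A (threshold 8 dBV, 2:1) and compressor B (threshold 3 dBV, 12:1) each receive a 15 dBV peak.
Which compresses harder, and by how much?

A: GR = 7 − 7/2 = 3.5 dB.
B: GR = 12 − 12/12 = 11 dB.
Difference: 7.5 dB in favour of B.

B, by 7.5 dB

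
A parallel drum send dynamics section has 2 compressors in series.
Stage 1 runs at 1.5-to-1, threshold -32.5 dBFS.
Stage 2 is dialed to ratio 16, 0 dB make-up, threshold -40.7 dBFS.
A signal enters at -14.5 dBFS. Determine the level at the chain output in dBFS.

-39.4375 dBFS

Stage 1: 18 dB above -32.5 dBFS, reduced 1.5:1 to 12 dB above → -20.5 dBFS.
Stage 2: -20.5 dBFS is 20.2 dB over -40.7 dBFS; at 16:1 that becomes 1.2625 dB over, giving -39.4375 dBFS.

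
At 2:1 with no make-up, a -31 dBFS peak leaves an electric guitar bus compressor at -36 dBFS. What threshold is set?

Let T be the threshold. Output overshoot = (input overshoot)/R, so -36 − T = (-31 − T)/2.
2·(-36 − T) = -31 − T → 1·T = -72 − (-31) = -41.
T = -41/1 = -41 dBFS.

-41 dBFS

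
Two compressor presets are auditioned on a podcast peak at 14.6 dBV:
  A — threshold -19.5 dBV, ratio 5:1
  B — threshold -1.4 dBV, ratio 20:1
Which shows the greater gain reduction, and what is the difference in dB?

A, by 12.08 dB

A: 34.1 dB over, compressed to 6.82 dB over, so 27.28 dB of GR.
B: 16 dB over, compressed to 0.8 dB over, so 15.2 dB of GR.
A reduces 12.08 dB more.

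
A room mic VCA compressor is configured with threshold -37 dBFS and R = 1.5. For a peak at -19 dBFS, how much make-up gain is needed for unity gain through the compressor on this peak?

The peak compresses to -37 + 18/1.5 = -25 dBFS.
To reach -19 dBFS requires -19 − (-25) = 6 dB of make-up.

6 dB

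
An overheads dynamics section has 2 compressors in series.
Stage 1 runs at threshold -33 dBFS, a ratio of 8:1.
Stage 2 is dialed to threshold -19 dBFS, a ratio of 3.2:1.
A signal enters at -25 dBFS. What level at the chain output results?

-32 dBFS

Stage 1: overshoot 8 dB → 8/8 = 1 dB → -32 dBFS.
Stage 2: -32 dBFS is at or below the -19 dBFS threshold — no compression; output -32 dBFS.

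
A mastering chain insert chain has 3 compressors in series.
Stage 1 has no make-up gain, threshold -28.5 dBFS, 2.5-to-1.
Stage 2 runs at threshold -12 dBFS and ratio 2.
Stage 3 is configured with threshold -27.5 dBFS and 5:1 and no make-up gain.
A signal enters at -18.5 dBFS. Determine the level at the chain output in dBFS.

-26.9 dBFS

Stage 1: 10 dB above -28.5 dBFS, reduced 2.5:1 to 4 dB above → -24.5 dBFS.
Stage 2: -24.5 dBFS ≤ -12 dBFS, so stage 2 doesn't engage; output -24.5 dBFS.
Stage 3: 3 dB above -27.5 dBFS, reduced 5:1 to 0.6 dB above → -26.9 dBFS.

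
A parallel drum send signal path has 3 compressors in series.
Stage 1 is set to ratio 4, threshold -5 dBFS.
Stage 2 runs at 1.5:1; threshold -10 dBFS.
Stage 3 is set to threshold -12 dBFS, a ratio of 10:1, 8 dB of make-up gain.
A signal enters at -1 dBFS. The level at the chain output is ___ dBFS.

Stage 1: -1 dBFS is 4 dB over -5 dBFS; at 4:1 that becomes 1 dB over, giving -4 dBFS.
Stage 2: 6 dB above -10 dBFS, reduced 1.5:1 to 4 dB above → -6 dBFS.
Stage 3: 6 dB above -12 dBFS, reduced 10:1 to 0.6 dB above → -11.4 dBFS; +8 dB make-up → -3.4 dBFS.

-3.4 dBFS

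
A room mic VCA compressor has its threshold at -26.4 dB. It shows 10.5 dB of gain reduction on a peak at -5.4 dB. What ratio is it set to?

Input overshoot = -5.4 − (-26.4) = 21 dB.
Output overshoot = 21 − 10.5 = 10.5 dB.
Ratio = input overshoot / output overshoot = 21 / 10.5 = 2.

2:1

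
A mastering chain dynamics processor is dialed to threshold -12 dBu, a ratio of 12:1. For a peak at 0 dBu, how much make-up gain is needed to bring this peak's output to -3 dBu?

8 dB

The peak compresses to -12 + 12/12 = -11 dBu.
To reach -3 dBu requires -3 − (-11) = 8 dB of make-up.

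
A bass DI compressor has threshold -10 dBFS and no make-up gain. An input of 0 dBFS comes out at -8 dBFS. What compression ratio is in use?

Input overshoot = 0 − (-10) = 10 dB; output overshoot = -8 − (-10) = 2 dB.
Ratio = 10 / 2 = 5.

5:1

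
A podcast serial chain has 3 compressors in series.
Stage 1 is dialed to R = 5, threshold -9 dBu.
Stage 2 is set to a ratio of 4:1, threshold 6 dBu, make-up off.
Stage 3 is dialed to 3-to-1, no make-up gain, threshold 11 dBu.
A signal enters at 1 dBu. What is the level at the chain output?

-7 dBu

Stage 1: 1 dBu is 10 dB over -9 dBu; at 5:1 that becomes 2 dB over, giving -7 dBu.
Stage 2: -7 dBu is at or below the 6 dBu threshold — no compression; output -7 dBu.
Stage 3: -7 dBu ≤ 11 dBu, so stage 3 doesn't engage; output -7 dBu.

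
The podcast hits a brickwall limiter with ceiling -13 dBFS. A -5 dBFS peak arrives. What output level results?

-13 dBFS

The limiter clamps the peak to its -13 dBFS ceiling.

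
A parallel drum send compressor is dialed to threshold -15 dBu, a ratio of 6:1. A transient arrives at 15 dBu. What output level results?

Overshoot: 15 − (-15) = 30 dB.
6:1 compression reduces that to 30/6 = 5 dB over.
Output = -15 + 5 = -10 dBu.

-10 dBu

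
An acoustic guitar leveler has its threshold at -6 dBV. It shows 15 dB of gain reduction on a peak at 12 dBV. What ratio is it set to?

Input overshoot = 12 − (-6) = 18 dB.
Output overshoot = 18 − 15 = 3 dB.
Ratio = input overshoot / output overshoot = 18 / 3 = 6.

6:1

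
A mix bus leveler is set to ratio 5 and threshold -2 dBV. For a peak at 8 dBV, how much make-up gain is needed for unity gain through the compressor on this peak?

8 dB

The peak compresses to -2 + 10/5 = 0 dBV.
To reach 8 dBV requires 8 − 0 = 8 dB of make-up.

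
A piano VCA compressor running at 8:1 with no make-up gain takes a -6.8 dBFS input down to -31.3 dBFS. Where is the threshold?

Input is 28 dB above T (since output overshoot × R = input overshoot: (-31.3 − T)·8 = -6.8 − T gives T = -34.8 dBFS).
Check: -34.8 + (-6.8 − (-34.8))/8 = -34.8 + 3.5 = -31.3 dBFS. ✓

-34.8 dBFS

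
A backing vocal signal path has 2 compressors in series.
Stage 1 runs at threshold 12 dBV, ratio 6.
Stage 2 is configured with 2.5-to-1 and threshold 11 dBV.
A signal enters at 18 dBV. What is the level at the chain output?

Stage 1: 6 dB above 12 dBV, reduced 6:1 to 1 dB above → 13 dBV.
Stage 2: 2 dB above 11 dBV, reduced 2.5:1 to 0.8 dB above → 11.8 dBV.

11.8 dBV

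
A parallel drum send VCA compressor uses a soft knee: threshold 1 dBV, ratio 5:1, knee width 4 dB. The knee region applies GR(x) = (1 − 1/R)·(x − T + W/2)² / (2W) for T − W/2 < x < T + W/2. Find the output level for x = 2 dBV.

1.1 dBV

x − T + W/2 = 2 − 1 + 2 = 3.
GR = (1 − 1/5) × 3² / 8 = 0.8 × 9 / 8 = 0.9 dB.
Output = 2 − 0.9 = 1.1 dBV.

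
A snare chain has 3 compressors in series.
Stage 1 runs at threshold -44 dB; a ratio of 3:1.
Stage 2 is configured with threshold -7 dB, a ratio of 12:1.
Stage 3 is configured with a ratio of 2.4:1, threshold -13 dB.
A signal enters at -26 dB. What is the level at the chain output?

Stage 1: 18 dB above -44 dB, reduced 3:1 to 6 dB above → -38 dB.
Stage 2: below threshold (-38 ≤ -7); passes unchanged; output -38 dB.
Stage 3: below threshold (-38 ≤ -13); passes unchanged; output -38 dB.

-38 dB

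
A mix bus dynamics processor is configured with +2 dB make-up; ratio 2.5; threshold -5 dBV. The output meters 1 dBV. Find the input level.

5 dBV

Before make-up, the level was 1 − 2 = -1 dBV.
Post-compression overshoot = -1 − (-5) = 4 dB.
Before 2.5:1 compression the overshoot was 4 × 2.5 = 10 dB, so input = -5 + 10 = 5 dBV.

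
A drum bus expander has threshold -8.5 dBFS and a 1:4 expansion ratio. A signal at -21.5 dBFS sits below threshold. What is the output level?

-60.5 dBFS

Below threshold, a 1:4 expander applies gain = (4−1)×(T − x) of attenuation.
(4−1) × 13 = 39 dB, so output = -21.5 − 39 = -60.5 dBFS.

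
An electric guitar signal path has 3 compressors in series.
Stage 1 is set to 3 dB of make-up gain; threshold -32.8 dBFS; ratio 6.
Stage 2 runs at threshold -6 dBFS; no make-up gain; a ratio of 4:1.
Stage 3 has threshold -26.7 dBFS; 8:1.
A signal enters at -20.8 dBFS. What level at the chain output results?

-27.8 dBFS

Stage 1: -20.8 dBFS is 12 dB over -32.8 dBFS; at 6:1 that becomes 2 dB over, giving -30.8 dBFS; +3 dB make-up → -27.8 dBFS.
Stage 2: -27.8 dBFS is at or below the -6 dBFS threshold — no compression; output -27.8 dBFS.
Stage 3: -27.8 dBFS is at or below the -26.7 dBFS threshold — no compression; output -27.8 dBFS.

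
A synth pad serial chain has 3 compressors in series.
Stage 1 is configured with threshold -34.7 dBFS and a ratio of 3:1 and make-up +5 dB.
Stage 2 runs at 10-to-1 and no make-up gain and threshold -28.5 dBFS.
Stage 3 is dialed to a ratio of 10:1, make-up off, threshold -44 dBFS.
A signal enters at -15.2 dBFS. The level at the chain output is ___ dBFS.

-42.397 dBFS

Stage 1: overshoot 19.5 dB → 19.5/3 = 6.5 dB → -28.2 dBFS; +5 dB make-up → -23.2 dBFS.
Stage 2: 5.3 dB above -28.5 dBFS, reduced 10:1 to 0.53 dB above → -27.97 dBFS.
Stage 3: -27.97 dBFS is 16.03 dB over -44 dBFS; at 10:1 that becomes 1.603 dB over, giving -42.397 dBFS.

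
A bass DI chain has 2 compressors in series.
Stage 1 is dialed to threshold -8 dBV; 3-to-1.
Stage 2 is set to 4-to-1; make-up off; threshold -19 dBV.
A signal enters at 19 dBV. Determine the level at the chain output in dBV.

-14 dBV

Stage 1: 19 dBV is 27 dB over -8 dBV; at 3:1 that becomes 9 dB over, giving 1 dBV.
Stage 2: 1 dBV is 20 dB over -19 dBV; at 4:1 that becomes 5 dB over, giving -14 dBV.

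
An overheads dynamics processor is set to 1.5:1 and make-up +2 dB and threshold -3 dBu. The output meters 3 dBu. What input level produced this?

3 dBu

Before make-up, the level was 3 − 2 = 1 dBu.
That's 4 dB above the -3 dBu threshold.
Before 1.5:1 compression the overshoot was 4 × 1.5 = 6 dB, so input = -3 + 6 = 3 dBu.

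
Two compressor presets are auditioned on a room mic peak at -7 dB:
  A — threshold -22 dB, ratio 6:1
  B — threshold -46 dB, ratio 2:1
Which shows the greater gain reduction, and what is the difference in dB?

B, by 7 dB

A: GR = 15 − 15/6 = 12.5 dB.
B: GR = 39 − 39/2 = 19.5 dB.
B applies 7 dB more gain reduction.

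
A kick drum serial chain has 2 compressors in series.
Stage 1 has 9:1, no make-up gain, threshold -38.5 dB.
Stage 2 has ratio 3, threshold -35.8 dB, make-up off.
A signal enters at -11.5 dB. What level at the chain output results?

Stage 1: 27 dB above -38.5 dB, reduced 9:1 to 3 dB above → -35.5 dB.
Stage 2: -35.5 dB is 0.3 dB over -35.8 dB; at 3:1 that becomes 0.1 dB over, giving -35.7 dB.

-35.7 dB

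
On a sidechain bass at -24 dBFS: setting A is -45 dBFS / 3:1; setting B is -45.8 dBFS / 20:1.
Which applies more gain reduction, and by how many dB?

A: GR = 21 − 21/3 = 14 dB.
B: GR = 21.8 − 21.8/20 = 20.71 dB.
B applies 6.71 dB more gain reduction.

B, by 6.71 dB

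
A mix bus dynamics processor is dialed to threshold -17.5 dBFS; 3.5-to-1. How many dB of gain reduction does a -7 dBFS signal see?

7.5 dB

Overshoot = -7 − (-17.5) = 10.5 dB.
A 3.5:1 ratio leaves 3 dB of that excess.
So the signal is attenuated by 10.5 − 3 = 7.5 dB.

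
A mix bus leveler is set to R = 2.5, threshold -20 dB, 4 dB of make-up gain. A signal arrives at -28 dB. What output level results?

-24 dB

-28 dB is 8 dB below the -20 dB threshold, so no gain reduction is applied.
Make-up gain adds 4 dB: -28 + 4 = -24 dB.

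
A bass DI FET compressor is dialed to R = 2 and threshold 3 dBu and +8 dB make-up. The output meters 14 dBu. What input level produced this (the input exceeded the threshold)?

9 dBu

Remove make-up: 14 − 8 = 6 dBu.
The compressed level sits 6 − 3 = 3 dB over threshold.
Before 2:1 compression the overshoot was 3 × 2 = 6 dB, so input = 3 + 6 = 9 dBu.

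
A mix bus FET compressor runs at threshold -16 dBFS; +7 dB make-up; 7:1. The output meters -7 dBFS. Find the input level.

-2 dBFS

Remove make-up: -7 − 7 = -14 dBFS.
The compressed level sits -14 − (-16) = 2 dB over threshold.
Undo the ratio: input overshoot = 2 × 7 = 14 dB, giving input = -2 dBFS.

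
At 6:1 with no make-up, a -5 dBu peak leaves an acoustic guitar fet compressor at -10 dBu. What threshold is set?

Let T be the threshold. Output overshoot = (input overshoot)/R, so -10 − T = (-5 − T)/6.
6·(-10 − T) = -5 − T → 5·T = -60 − (-5) = -55.
T = -55/5 = -11 dBu.

-11 dBu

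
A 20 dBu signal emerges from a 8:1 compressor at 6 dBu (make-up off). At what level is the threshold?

4 dBu

Let T be the threshold. Output overshoot = (input overshoot)/R, so 6 − T = (20 − T)/8.
8·(6 − T) = 20 − T → 7·T = 48 − 20 = 28.
T = 28/7 = 4 dBu.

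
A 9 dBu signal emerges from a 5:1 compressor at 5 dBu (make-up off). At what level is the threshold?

4 dBu

Input is 5 dB above T (since output overshoot × R = input overshoot: (5 − T)·5 = 9 − T gives T = 4 dBu).
Check: 4 + (9 − 4)/5 = 4 + 1 = 5 dBu. ✓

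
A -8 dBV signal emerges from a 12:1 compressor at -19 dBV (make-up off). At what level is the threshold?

-20 dBV

Input is 12 dB above T (since output overshoot × R = input overshoot: (-19 − T)·12 = -8 − T gives T = -20 dBV).
Check: -20 + (-8 − (-20))/12 = -20 + 1 = -19 dBV. ✓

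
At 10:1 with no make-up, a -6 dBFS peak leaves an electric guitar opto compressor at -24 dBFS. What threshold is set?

Gain reduction = -6 − (-24) = 18 dB; output overshoot = GR / (R − 1) = 18 / 9 = 2 dB.
Threshold = output − output overshoot = -24 − 2 = -26 dBFS.

-26 dBFS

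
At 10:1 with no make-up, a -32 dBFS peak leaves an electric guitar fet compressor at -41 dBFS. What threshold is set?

Gain reduction = -32 − (-41) = 9 dB; output overshoot = GR / (R − 1) = 9 / 9 = 1 dB.
Threshold = output − output overshoot = -41 − 1 = -42 dBFS.

-42 dBFS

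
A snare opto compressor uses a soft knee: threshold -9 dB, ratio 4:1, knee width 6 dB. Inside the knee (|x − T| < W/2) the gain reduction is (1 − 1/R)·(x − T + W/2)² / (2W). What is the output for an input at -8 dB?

-9 dB

x − T + W/2 = -8 − (-9) + 3 = 4.
GR = (1 − 1/4) × 4² / 12 = 0.75 × 16 / 12 = 1 dB.
Output = -8 − 1 = -9 dB.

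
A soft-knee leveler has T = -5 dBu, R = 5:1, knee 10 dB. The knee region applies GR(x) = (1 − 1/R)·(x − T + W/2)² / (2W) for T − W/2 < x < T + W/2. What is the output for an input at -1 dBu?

-4.24 dBu

x − T + W/2 = -1 − (-5) + 5 = 9.
GR = (1 − 1/5) × 9² / 20 = 0.8 × 81 / 20 = 3.24 dB.
Output = -1 − 3.24 = -4.24 dBu.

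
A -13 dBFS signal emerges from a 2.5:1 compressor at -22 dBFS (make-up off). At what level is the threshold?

-28 dBFS

Input is 15 dB above T (since output overshoot × R = input overshoot: (-22 − T)·2.5 = -13 − T gives T = -28 dBFS).
Check: -28 + (-13 − (-28))/2.5 = -28 + 6 = -22 dBFS. ✓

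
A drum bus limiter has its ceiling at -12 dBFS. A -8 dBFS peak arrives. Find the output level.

-12 dBFS

The limiter clamps the peak to its -12 dBFS ceiling.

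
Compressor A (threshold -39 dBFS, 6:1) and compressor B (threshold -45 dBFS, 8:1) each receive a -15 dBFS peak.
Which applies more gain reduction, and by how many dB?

B, by 6.25 dB

A: GR = 24 − 24/6 = 20 dB.
B: GR = 30 − 30/8 = 26.25 dB.
B applies 6.25 dB more gain reduction.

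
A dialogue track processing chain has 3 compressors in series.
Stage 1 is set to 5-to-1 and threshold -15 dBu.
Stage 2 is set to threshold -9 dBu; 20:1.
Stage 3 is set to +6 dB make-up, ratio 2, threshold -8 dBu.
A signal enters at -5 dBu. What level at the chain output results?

Stage 1: -5 dBu is 10 dB over -15 dBu; at 5:1 that becomes 2 dB over, giving -13 dBu.
Stage 2: -13 dBu is at or below the -9 dBu threshold — no compression; output -13 dBu.
Stage 3: below threshold (-13 ≤ -8); passes unchanged; make-up brings it to -7 dBu.

-7 dBu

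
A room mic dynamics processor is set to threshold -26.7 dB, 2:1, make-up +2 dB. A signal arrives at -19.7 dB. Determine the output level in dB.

-21.2 dB

Overshoot: -19.7 − (-26.7) = 7 dB.
The 7 dB excess becomes 3.5 dB after 2:1 reduction.
So the level is -26.7 + 3.5 = -23.2 dB; make-up adds 2 dB, giving -21.2 dB.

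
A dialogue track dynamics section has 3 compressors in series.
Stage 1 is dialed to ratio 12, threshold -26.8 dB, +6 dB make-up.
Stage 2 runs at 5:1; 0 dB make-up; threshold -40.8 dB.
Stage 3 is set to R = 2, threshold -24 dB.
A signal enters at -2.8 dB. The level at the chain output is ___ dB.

-36.4 dB

Stage 1: 24 dB above -26.8 dB, reduced 12:1 to 2 dB above → -24.8 dB; +6 dB make-up → -18.8 dB.
Stage 2: -18.8 dB is 22 dB over -40.8 dB; at 5:1 that becomes 4.4 dB over, giving -36.4 dB.
Stage 3: below threshold (-36.4 ≤ -24); passes unchanged; output -36.4 dB.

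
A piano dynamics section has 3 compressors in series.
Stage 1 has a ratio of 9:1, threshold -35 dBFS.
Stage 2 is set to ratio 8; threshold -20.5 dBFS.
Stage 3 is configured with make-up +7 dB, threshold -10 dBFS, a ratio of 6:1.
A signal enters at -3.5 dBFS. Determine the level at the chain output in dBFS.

-24.5 dBFS

Stage 1: overshoot 31.5 dB → 31.5/9 = 3.5 dB → -31.5 dBFS.
Stage 2: below threshold (-31.5 ≤ -20.5); passes unchanged; output -31.5 dBFS.
Stage 3: -31.5 dBFS is at or below the -10 dBFS threshold — no compression; make-up brings it to -24.5 dBFS.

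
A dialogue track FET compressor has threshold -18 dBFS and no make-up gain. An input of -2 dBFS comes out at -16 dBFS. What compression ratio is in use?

Input overshoot = -2 − (-18) = 16 dB; output overshoot = -16 − (-18) = 2 dB.
Ratio = 16 / 2 = 8.

8:1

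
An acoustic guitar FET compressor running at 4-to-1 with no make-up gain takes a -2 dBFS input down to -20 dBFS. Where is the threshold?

Let T be the threshold. Output overshoot = (input overshoot)/R, so -20 − T = (-2 − T)/4.
4·(-20 − T) = -2 − T → 3·T = -80 − (-2) = -78.
T = -78/3 = -26 dBFS.

-26 dBFS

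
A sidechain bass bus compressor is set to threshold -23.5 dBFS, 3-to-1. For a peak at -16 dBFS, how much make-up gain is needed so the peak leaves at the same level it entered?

Without make-up, output = threshold + overshoot/3 = -23.5 + 2.5 = -21 dBFS.
Gap to target: 5 dB.

5 dB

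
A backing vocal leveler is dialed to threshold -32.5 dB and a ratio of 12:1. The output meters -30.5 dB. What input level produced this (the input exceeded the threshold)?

Post-compression overshoot = -30.5 − (-32.5) = 2 dB.
Input overshoot = R × output overshoot = 24 dB → input = -32.5 + 24 = -8.5 dB.

-8.5 dB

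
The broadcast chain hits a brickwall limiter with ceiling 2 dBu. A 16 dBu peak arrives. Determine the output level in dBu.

A brickwall limiter is an ∞:1 compressor: any input above the ceiling is clamped to 2 dBu.

2 dBu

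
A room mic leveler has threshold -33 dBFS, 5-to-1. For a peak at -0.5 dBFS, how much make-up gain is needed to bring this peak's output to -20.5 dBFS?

6 dB

Overshoot 32.5 dB → 32.5/5 = 6.5 dB after compression, so the compressed level is -33 + 6.5 = -26.5 dBFS.
Make-up = target − compressed = -20.5 − (-26.5) = 6 dB.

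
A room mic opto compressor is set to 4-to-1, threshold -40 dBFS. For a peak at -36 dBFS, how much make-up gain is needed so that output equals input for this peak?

The peak compresses to -40 + 4/4 = -39 dBFS.
To reach -36 dBFS requires -36 − (-39) = 3 dB of make-up.

3 dB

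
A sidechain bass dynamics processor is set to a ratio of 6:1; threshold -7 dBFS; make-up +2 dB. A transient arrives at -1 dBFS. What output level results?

-1 dBFS sits 6 dB over threshold.
At 6:1 the overshoot is divided by 6, leaving 1 dB above threshold.
So the level is -7 + 1 = -6 dBFS; make-up adds 2 dB, giving -4 dBFS.

-4 dBFS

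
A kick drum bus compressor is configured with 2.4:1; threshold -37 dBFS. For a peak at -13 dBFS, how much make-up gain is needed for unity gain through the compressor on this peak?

14 dB

Overshoot 24 dB → 24/2.4 = 10 dB after compression, so the compressed level is -37 + 10 = -27 dBFS.
Make-up = target − compressed = -13 − (-27) = 14 dB.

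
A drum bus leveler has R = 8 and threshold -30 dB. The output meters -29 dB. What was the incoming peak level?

-22 dB

The compressed level sits -29 − (-30) = 1 dB over threshold.
Undo the ratio: input overshoot = 1 × 8 = 8 dB, giving input = -22 dB.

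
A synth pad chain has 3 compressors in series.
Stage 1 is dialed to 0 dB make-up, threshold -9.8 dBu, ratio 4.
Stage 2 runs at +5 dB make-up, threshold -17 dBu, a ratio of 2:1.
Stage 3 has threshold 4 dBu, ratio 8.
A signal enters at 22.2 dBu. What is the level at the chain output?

Stage 1: 32 dB above -9.8 dBu, reduced 4:1 to 8 dB above → -1.8 dBu.
Stage 2: overshoot 15.2 dB → 15.2/2 = 7.6 dB → -9.4 dBu; +5 dB make-up → -4.4 dBu.
Stage 3: -4.4 dBu ≤ 4 dBu, so stage 3 doesn't engage; output -4.4 dBu.

-4.4 dBu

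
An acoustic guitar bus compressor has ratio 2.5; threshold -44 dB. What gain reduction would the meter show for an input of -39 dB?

Overshoot = -39 − (-44) = 5 dB.
After 2.5:1 compression the overshoot becomes 5/2.5 = 2 dB.
Gain reduction = 5 − 2 = 3 dB.

3 dB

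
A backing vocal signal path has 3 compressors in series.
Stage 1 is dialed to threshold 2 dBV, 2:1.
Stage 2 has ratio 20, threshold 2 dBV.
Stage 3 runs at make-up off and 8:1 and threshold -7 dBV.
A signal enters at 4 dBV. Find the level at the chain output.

Stage 1: 2 dB above 2 dBV, reduced 2:1 to 1 dB above → 3 dBV.
Stage 2: overshoot 1 dB → 1/20 = 0.05 dB → 2.05 dBV.
Stage 3: overshoot 9.05 dB → 9.05/8 = 1.13125 dB → -5.86875 dBV.

-5.86875 dBV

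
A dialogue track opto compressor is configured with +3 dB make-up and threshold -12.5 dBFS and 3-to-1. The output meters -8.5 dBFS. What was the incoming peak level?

-9.5 dBFS

Remove make-up: -8.5 − 3 = -11.5 dBFS.
Post-compression overshoot = -11.5 − (-12.5) = 1 dB.
Undo the ratio: input overshoot = 1 × 3 = 3 dB, giving input = -9.5 dBFS.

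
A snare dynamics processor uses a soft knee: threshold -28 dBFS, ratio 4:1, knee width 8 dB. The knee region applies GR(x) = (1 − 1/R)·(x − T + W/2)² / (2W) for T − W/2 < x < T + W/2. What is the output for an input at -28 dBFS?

-28.75 dBFS

x − T + W/2 = -28 − (-28) + 4 = 4.
GR = (1 − 1/4) × 4² / 16 = 0.75 × 16 / 16 = 0.75 dB.
Output = -28 − 0.75 = -28.75 dBFS.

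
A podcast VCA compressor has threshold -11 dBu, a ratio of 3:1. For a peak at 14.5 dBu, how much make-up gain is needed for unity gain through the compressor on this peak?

Without make-up, output = threshold + overshoot/3 = -11 + 8.5 = -2.5 dBu.
Gap to target: 17 dB.

17 dB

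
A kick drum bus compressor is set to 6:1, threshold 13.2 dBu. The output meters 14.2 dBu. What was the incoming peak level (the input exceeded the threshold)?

The compressed level sits 14.2 − 13.2 = 1 dB over threshold.
Before 6:1 compression the overshoot was 1 × 6 = 6 dB, so input = 13.2 + 6 = 19.2 dBu.

19.2 dBu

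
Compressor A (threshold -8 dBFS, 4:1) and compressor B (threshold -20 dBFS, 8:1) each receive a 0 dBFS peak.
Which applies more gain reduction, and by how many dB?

B, by 11.5 dB

A: overshoot 8 dB → output overshoot 2 dB → GR 6 dB.
B: overshoot 20 dB → output overshoot 2.5 dB → GR 17.5 dB.
Difference: 11.5 dB in favour of B.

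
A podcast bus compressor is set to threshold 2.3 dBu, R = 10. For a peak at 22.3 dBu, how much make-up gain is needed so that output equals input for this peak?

Overshoot 20 dB → 20/10 = 2 dB after compression, so the compressed level is 2.3 + 2 = 4.3 dBu.
Make-up = target − compressed = 22.3 − 4.3 = 18 dB.

18 dB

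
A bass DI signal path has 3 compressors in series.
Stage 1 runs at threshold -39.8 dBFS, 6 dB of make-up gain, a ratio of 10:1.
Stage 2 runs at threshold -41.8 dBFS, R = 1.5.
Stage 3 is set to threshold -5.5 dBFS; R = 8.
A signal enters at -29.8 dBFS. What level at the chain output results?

-35.8 dBFS

Stage 1: overshoot 10 dB → 10/10 = 1 dB → -38.8 dBFS; +6 dB make-up → -32.8 dBFS.
Stage 2: 9 dB above -41.8 dBFS, reduced 1.5:1 to 6 dB above → -35.8 dBFS.
Stage 3: below threshold (-35.8 ≤ -5.5); passes unchanged; output -35.8 dBFS.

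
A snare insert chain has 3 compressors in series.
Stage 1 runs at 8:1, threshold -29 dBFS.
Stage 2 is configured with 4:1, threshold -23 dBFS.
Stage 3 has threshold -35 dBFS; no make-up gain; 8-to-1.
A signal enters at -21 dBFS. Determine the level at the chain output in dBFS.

Stage 1: 8 dB above -29 dBFS, reduced 8:1 to 1 dB above → -28 dBFS.
Stage 2: below threshold (-28 ≤ -23); passes unchanged; output -28 dBFS.
Stage 3: 7 dB above -35 dBFS, reduced 8:1 to 0.875 dB above → -34.125 dBFS.

-34.125 dBFS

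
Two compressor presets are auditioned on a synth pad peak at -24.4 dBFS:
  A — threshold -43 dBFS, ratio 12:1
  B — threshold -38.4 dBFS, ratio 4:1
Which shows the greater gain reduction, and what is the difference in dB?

A, by 6.55 dB

A: GR = 18.6 − 18.6/12 = 17.05 dB.
B: GR = 14 − 14/4 = 10.5 dB.
Difference: 6.55 dB in favour of A.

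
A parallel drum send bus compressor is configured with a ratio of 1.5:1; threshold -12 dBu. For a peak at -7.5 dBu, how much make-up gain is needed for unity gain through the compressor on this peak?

Without make-up, output = threshold + overshoot/1.5 = -12 + 3 = -9 dBu.
Gap to target: 1.5 dB.

1.5 dB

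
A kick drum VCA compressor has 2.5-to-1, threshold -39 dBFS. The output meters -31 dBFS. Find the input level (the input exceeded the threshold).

-19 dBFS

The compressed level sits -31 − (-39) = 8 dB over threshold.
Before 2.5:1 compression the overshoot was 8 × 2.5 = 20 dB, so input = -39 + 20 = -19 dBFS.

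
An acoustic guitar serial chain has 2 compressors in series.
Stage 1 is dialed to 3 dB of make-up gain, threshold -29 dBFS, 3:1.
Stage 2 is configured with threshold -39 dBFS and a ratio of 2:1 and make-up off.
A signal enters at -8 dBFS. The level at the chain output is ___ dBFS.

-29 dBFS

Stage 1: overshoot 21 dB → 21/3 = 7 dB → -22 dBFS; +3 dB make-up → -19 dBFS.
Stage 2: -19 dBFS is 20 dB over -39 dBFS; at 2:1 that becomes 10 dB over, giving -29 dBFS.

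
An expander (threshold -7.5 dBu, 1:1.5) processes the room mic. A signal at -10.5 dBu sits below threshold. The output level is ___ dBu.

-12 dBu

Undershoot = (-7.5) − (-10.5) = 3 dB.
At 1:1.5, that expands to 4.5 dB under threshold.
Output = -7.5 − 4.5 = -12 dBu.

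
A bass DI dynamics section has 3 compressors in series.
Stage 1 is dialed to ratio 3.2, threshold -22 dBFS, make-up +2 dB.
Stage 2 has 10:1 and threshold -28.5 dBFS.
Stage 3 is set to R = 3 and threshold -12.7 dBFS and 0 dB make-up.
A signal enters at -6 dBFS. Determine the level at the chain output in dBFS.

Stage 1: -6 dBFS is 16 dB over -22 dBFS; at 3.2:1 that becomes 5 dB over, giving -17 dBFS; +2 dB make-up → -15 dBFS.
Stage 2: overshoot 13.5 dB → 13.5/10 = 1.35 dB → -27.15 dBFS.
Stage 3: below threshold (-27.15 ≤ -12.7); passes unchanged; output -27.15 dBFS.

-27.15 dBFS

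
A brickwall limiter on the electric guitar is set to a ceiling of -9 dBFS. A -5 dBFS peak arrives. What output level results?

A brickwall limiter is an ∞:1 compressor: any input above the ceiling is clamped to -9 dBFS.

-9 dBFS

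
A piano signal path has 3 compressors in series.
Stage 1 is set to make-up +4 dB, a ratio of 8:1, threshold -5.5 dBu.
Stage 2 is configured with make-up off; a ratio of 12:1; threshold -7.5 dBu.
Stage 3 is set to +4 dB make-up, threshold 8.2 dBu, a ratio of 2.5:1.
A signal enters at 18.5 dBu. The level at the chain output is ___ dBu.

Stage 1: 24 dB above -5.5 dBu, reduced 8:1 to 3 dB above → -2.5 dBu; +4 dB make-up → 1.5 dBu.
Stage 2: 9 dB above -7.5 dBu, reduced 12:1 to 0.75 dB above → -6.75 dBu.
Stage 3: -6.75 dBu ≤ 8.2 dBu, so stage 3 doesn't engage; make-up brings it to -2.75 dBu.

-2.75 dBu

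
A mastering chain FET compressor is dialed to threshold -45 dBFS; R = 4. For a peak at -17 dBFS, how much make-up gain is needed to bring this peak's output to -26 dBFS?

Overshoot 28 dB → 28/4 = 7 dB after compression, so the compressed level is -45 + 7 = -38 dBFS.
Make-up = target − compressed = -26 − (-38) = 12 dB.

12 dB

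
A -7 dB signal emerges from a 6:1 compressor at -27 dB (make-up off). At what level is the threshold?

Input is 24 dB above T (since output overshoot × R = input overshoot: (-27 − T)·6 = -7 − T gives T = -31 dB).
Check: -31 + (-7 − (-31))/6 = -31 + 4 = -27 dB. ✓

-31 dB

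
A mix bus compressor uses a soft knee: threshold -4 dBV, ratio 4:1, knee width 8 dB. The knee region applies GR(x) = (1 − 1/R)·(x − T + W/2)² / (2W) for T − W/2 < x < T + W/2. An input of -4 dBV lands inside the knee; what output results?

-4.75 dBV

x − T + W/2 = -4 − (-4) + 4 = 4.
GR = (1 − 1/4) × 4² / 16 = 0.75 × 16 / 16 = 0.75 dB.
Output = -4 − 0.75 = -4.75 dBV.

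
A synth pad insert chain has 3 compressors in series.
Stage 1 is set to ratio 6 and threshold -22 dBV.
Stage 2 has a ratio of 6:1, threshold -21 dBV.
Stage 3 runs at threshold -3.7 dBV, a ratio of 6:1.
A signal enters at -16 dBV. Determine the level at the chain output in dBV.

Stage 1: -16 dBV is 6 dB over -22 dBV; at 6:1 that becomes 1 dB over, giving -21 dBV.
Stage 2: below threshold (-21 ≤ -21); passes unchanged; output -21 dBV.
Stage 3: -21 dBV is at or below the -3.7 dBV threshold — no compression; output -21 dBV.

-21 dBV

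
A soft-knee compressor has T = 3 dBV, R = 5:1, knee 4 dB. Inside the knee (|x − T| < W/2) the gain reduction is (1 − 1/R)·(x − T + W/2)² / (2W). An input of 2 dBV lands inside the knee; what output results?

x − T + W/2 = 2 − 3 + 2 = 1.
GR = (1 − 1/5) × 1² / 8 = 0.8 × 1 / 8 = 0.1 dB.
Output = 2 − 0.1 = 1.9 dBV.

1.9 dBV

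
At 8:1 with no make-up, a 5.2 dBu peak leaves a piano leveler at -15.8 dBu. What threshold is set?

-18.8 dBu

Gain reduction = 5.2 − (-15.8) = 21 dB; output overshoot = GR / (R − 1) = 21 / 7 = 3 dB.
Threshold = output − output overshoot = -15.8 − 3 = -18.8 dBu.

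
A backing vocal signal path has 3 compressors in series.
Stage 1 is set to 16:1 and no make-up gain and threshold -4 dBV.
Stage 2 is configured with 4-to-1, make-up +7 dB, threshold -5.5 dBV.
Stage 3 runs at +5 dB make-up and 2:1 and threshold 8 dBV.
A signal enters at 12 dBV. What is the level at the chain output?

Stage 1: 16 dB above -4 dBV, reduced 16:1 to 1 dB above → -3 dBV.
Stage 2: overshoot 2.5 dB → 2.5/4 = 0.625 dB → -4.875 dBV; +7 dB make-up → 2.125 dBV.
Stage 3: below threshold (2.125 ≤ 8); passes unchanged; make-up brings it to 7.125 dBV.

7.125 dBV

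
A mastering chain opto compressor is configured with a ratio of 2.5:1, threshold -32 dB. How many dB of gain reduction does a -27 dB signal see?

3 dB

Overshoot = -27 − (-32) = 5 dB.
After 2.5:1 compression the overshoot becomes 5/2.5 = 2 dB.
Gain reduction = 5 − 2 = 3 dB.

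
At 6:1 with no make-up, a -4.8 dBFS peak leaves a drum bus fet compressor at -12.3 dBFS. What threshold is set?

-13.8 dBFS

Input is 9 dB above T (since output overshoot × R = input overshoot: (-12.3 − T)·6 = -4.8 − T gives T = -13.8 dBFS).
Check: -13.8 + (-4.8 − (-13.8))/6 = -13.8 + 1.5 = -12.3 dBFS. ✓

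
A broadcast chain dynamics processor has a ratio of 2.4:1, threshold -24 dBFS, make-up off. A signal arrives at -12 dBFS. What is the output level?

-19 dBFS

-12 dBFS sits 12 dB over threshold.
At 2.4:1 the overshoot is divided by 2.4, leaving 5 dB above threshold.
Output = -24 + 5 = -19 dBFS.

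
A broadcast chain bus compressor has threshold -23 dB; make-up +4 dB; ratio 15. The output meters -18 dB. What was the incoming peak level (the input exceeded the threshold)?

-8 dB

Stripping the +4 dB make-up gives -22 dB at the gain stage.
The compressed level sits -22 − (-23) = 1 dB over threshold.
Before 15:1 compression the overshoot was 1 × 15 = 15 dB, so input = -23 + 15 = -8 dB.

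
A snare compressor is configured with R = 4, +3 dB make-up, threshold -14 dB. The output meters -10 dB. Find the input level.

-10 dB

Remove make-up: -10 − 3 = -13 dB.
The compressed level sits -13 − (-14) = 1 dB over threshold.
Input overshoot = R × output overshoot = 4 dB → input = -14 + 4 = -10 dB.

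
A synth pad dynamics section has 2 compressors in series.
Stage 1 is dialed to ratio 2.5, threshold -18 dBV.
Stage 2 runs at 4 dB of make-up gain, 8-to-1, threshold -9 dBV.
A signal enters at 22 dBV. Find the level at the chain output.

-4.125 dBV

Stage 1: overshoot 40 dB → 40/2.5 = 16 dB → -2 dBV.
Stage 2: overshoot 7 dB → 7/8 = 0.875 dB → -8.125 dBV; +4 dB make-up → -4.125 dBV.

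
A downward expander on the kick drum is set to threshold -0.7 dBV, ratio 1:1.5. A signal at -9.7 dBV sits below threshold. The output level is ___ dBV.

-14.2 dBV

Undershoot = (-0.7) − (-9.7) = 9 dB.
At 1:1.5, that expands to 13.5 dB under threshold.
Output = -0.7 − 13.5 = -14.2 dBV.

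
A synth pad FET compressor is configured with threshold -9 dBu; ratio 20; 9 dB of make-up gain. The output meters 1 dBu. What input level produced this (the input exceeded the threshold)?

11 dBu

Remove make-up: 1 − 9 = -8 dBu.
Post-compression overshoot = -8 − (-9) = 1 dB.
Before 20:1 compression the overshoot was 1 × 20 = 20 dB, so input = -9 + 20 = 11 dBu.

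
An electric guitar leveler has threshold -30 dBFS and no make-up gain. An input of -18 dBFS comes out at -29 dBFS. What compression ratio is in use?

12:1

Input overshoot = -18 − (-30) = 12 dB; output overshoot = -29 − (-30) = 1 dB.
Ratio = 12 / 1 = 12.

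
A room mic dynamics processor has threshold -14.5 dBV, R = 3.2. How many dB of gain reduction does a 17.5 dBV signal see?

22 dB

The signal is 32 dB above threshold.
After 3.2:1 compression the overshoot becomes 32/3.2 = 10 dB.
GR = overshoot in − overshoot out = 32 − 10 = 22 dB.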